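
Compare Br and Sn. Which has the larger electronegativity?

Electronegativity increases across a period and decreases down a group, tracking effective nuclear charge and atomic size.
Here both period and group differ, so the two effects have to be weighed against each other.
Br > Sn: both effects reinforce here, so Br is clearly the higher of the two.
Approximate values (Pauling): Br 2.96, Sn 1.96.
So Br has the larger electronegativity (Br > Sn).

Br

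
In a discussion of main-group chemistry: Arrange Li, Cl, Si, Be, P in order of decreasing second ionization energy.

Li > Cl > P > Be > Si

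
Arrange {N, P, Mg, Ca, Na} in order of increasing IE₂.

Ca < Mg < P < N < Na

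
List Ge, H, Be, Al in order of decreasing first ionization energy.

H > Be > Ge > Al

H is in period 1, group 1; Be is in period 2, group 2; Al is in period 3, group 13; Ge is in period 4, group 14.
Across a period the outer electron is held more tightly (higher IE₁); down a group it sits in a higher shell, more shielded, and comes off more easily.
These sit on a diagonal, where the across-period and down-group effects partly cancel.
Ge > Al: the two effects oppose for this pair; the across-period effect wins (762 vs 578 kJ/mol).
Be > Ge: period and group pull opposite ways; the down-group shift dominates (900 vs 762 kJ/mol).
H > Be: the two effects oppose for this pair; the down-group effect wins (1312 vs 900 kJ/mol).
For reference (kJ/mol): H 1312, Be 900, Al 578, Ge 762.
So from highest to lowest: H > Be > Ge > Al.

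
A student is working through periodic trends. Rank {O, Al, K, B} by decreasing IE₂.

O > K > B > Al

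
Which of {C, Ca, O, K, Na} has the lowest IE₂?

Consider each +1 ion: C⁺ still has 3 valence electrons; Ca⁺ still has 1 valence electron; O⁺ still has 5 valence electrons; K⁺ is the bare [Ar] core; Na⁺ is the bare [Ne] core.
Usually core removal costs more than valence removal, but here the competition is close: a tightly held n=2 valence electron can cost more to remove than an n=3 core electron, so the actual values have to decide it.
Valence configurations: C⁺ [He]2s²2p¹, Ca⁺ [Ar]4s¹, O⁺ [He]2s²2p³.
Tabulated IE_2 (kJ/mol): C 2353, Ca 1145, O 3388, K 3052, Na 4562.
So the second ionization energies run Ca < C < K < O < Na.

Ca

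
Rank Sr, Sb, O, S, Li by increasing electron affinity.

Sr, Li, Sb, O, S

Li is in period 2, group 1; O is in period 2, group 16; S is in period 3, group 16; Sr is in period 5, group 2; Sb is in period 5, group 15.
Electron affinity generally becomes more exothermic across a period toward the halogens and less exothermic down a group.
Neither a single period nor a single group — weigh both effects.
Li > Sr: period and group pull opposite ways; the down-group shift dominates (60 vs 5 kJ/mol).
Sb > Li: period and group pull opposite ways; the across-period shift dominates (103 vs 60 kJ/mol).
O > Sb: both effects reinforce here, so O is clearly the higher of the two.
S > O: this pair runs against the simple trend — see the exception note.
Note the exception: S has a higher electron affinity than O, contrary to the simple trend — the compact 2p subshell of O repels the added electron more than S's larger 3p does.
Tabulated electron affinity (kJ/mol): Li 60, O 141, S 200, Sr 5, Sb 103.
So from lowest to highest: Sr < Li < Sb < O < S.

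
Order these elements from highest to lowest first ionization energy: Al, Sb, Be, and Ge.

Be, Sb, Ge, Al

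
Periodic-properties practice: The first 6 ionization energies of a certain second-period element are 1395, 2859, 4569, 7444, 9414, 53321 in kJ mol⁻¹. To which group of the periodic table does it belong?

Group 15

Look for the largest jump between consecutive ionization energies: IE6/IE5 ≈ 5.7, far larger than any earlier ratio.
That jump marks the point where a core electron is being removed. So the atom has 5 valence electrons.
A main-group element with 5 valence electrons is in group 15.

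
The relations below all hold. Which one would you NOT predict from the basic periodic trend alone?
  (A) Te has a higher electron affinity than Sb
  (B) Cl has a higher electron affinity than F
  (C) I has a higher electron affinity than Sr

The general trend: electron affinity increases across a period and decreases down a group.
(A) Te (period 5, group 16) vs Sb (period 5, group 15): the stated order agrees with the simple trend.
(B) Cl (period 3, group 17) vs F (period 2, group 17): the stated order contradicts the simple trend.
(C) I (period 5, group 17) vs Sr (period 5, group 2): the stated order agrees with the simple trend.
The exception is (B): F's small 2p subshell makes the incoming electron feel strong e⁻–e⁻ repulsion, so Cl actually releases more energy on gaining an electron.

(B)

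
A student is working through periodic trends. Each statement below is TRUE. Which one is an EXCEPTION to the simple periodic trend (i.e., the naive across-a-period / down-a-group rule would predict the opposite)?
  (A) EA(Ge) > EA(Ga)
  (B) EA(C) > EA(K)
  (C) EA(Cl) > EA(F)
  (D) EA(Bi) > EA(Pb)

(C)

The general trend: electron affinity increases across a period and decreases down a group.
(A) Ge (period 4, group 14) vs Ga (period 4, group 13): the stated order agrees with the simple trend.
(B) C (period 2, group 14) vs K (period 4, group 1): the stated order agrees with the simple trend.
(C) Cl (period 3, group 17) vs F (period 2, group 17): the stated order contradicts the simple trend.
(D) Bi (period 6, group 15) vs Pb (period 6, group 14): the stated order agrees with the simple trend.
The exception is (C): F's small 2p subshell makes the incoming electron feel strong e⁻–e⁻ repulsion, so Cl actually releases more energy on gaining an electron.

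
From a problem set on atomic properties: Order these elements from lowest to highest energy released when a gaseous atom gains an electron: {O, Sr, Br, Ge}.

Sr, Ge, O, Br

O is in period 2, group 16; Ge is in period 4, group 14; Br is in period 4, group 17; Sr is in period 5, group 2.
Electron affinity generally becomes more exothermic across a period toward the halogens and less exothermic down a group.
Here both period and group differ, so the two effects have to be weighed against each other.
Ge > Sr: both effects reinforce here, so Ge is clearly the higher of the two.
O > Ge: both effects reinforce here, so O is clearly the higher of the two.
Br > O: the two effects oppose for this pair; the across-period effect wins (325 vs 141 kJ/mol).
For reference (kJ/mol): O 141, Ge 119, Br 325, Sr 5.
So from lowest to highest: Sr < Ge < O < Br.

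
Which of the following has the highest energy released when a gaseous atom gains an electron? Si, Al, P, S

EA tends to increase across a period and decrease down a group, though the pattern is less regular than for IE or radius.
All lie in period 3; the across-period trend (electron affinity increases left to right) applies, with the exception below.
Note the exception: Si has a higher electron affinity than P, contrary to the simple trend — adding an electron to P's half-filled 3p³ is unfavourable, so Si (3p²) has the more exothermic EA.
For reference (kJ/mol): Al 42, Si 134, P 72, S 200.
The highest energy released when a gaseous atom gains an electron among these belongs to S.

S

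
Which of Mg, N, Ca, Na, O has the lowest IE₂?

Ca

IE_2 is the cost of taking one more electron from the +1 cation: Mg⁺ still has 1 valence electron; N⁺ still has 4 valence electrons; Ca⁺ still has 1 valence electron; Na⁺ is the bare [Ne] core; O⁺ still has 5 valence electrons.
Pulling an electron out of a noble-gas core costs far more than removing a remaining valence electron, so Na sits at the high end of IE_2.
Valence configurations: Mg⁺ [Ne]3s¹, N⁺ [He]2s²2p², Ca⁺ [Ar]4s¹, O⁺ [He]2s²2p³.
The numbers (kJ/mol): Mg 1451, N 2856, Ca 1145, Na 4562, O 3388.
Hence IE_2: Ca < Mg < N < O < Na.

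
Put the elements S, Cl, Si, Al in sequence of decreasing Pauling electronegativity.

Cl > S > Si > Al

EN rises left→right (higher Z_eff, smaller atoms) and falls top→bottom (larger, more shielded atoms).
All lie in period 3, so electronegativity increases left to right.
So from highest to lowest: Cl > S > Si > Al.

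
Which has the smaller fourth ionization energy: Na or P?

P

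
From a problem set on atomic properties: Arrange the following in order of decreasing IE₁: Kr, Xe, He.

Removing the outermost electron gets harder across a period and easier down a group.
All are in group 18, so first ionization energy increases up the group.
So from highest to lowest: He > Kr > Xe.

He > Kr > Xe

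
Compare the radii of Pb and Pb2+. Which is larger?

Forming Pb2+ removes 2 electrons from Pb. Fewer electrons for the same nuclear charge means less shielding and a higher Z_eff on the remaining electrons.
A cation is smaller than its parent atom: Pb2+ < Pb.

Pb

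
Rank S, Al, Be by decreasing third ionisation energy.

The third ionization energy removes an electron from the +2 ion. For each element: S²⁺ still has 4 valence electrons; Al²⁺ still has 1 valence electron; Be²⁺ is the bare [He] core.
Breaking into a closed-shell core is much more expensive than removing a leftover valence electron — Be has the largest IE_3 here.
Valence configurations: S²⁺ [Ne]3s²3p², Al²⁺ [Ne]3s¹.
The numbers (kJ/mol): S 3357, Al 2745, Be 14849.
So the third ionization energies run Al < S < Be.

Be > S > Al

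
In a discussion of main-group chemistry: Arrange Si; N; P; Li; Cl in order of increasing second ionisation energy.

Si < P < Cl < N < Li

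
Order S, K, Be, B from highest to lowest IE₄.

Consider each +3 ion: S³⁺ still has 3 valence electrons; K³⁺ is already 2 electrons into the core; Be³⁺ is already 1 electron into the core; B³⁺ is the bare [He] core.
Breaking into a closed-shell core is much more expensive than removing a leftover valence electron — K, Be and B have the largest IE_4 here.
Approximate IE_4 values (kJ/mol): S 4556, K 5877, Be 21007, B 25026.
So the fourth ionization energies run S < K < Be < B.

B > Be > K > S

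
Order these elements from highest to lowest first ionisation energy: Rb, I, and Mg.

Across a period the outer electron is held more tightly (higher IE₁); down a group it sits in a higher shell, more shielded, and comes off more easily.
Here both period and group differ, so the two effects have to be weighed against each other.
Mg > Rb: both effects reinforce here, so Mg is clearly the higher of the two.
I > Mg: period and group pull opposite ways; the across-period shift dominates (1008 vs 738 kJ/mol).
Tabulated first ionization energy (kJ/mol): Mg 738, Rb 403, I 1008.
So from highest to lowest: I > Mg > Rb.

I, Mg, Rb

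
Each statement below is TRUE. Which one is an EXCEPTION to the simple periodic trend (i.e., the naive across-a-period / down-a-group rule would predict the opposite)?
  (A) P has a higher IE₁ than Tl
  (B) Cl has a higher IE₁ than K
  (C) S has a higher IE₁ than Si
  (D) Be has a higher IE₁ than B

(D)

The general trend: IE₁ increases across a period and decreases down a group.
(A) P (period 3, group 15) vs Tl (period 6, group 13): the stated order agrees with the simple trend.
(B) Cl (period 3, group 17) vs K (period 4, group 1): the stated order agrees with the simple trend.
(C) S (period 3, group 16) vs Si (period 3, group 14): the stated order agrees with the simple trend.
(D) Be (period 2, group 2) vs B (period 2, group 13): the stated order contradicts the simple trend.
The exception is (D): removing B's lone 2p electron is easier than breaking Be's filled 2s².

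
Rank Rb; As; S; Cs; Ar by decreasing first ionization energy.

S is in period 3, group 16; Ar is in period 3, group 18; As is in period 4, group 15; Rb is in period 5, group 1; Cs is in period 6, group 1.
IE₁ increases left→right with effective nuclear charge and decreases top→bottom as the valence shell moves farther out.
Neither a single period nor a single group — weigh both effects.
Rb > Cs: Rb sits above Cs in group 1, so the down-group effect alone puts Rb higher.
As > Rb: relative to Rb, both the across-period and down-group shifts push As's first ionization energy up.
S > As: relative to As, both the across-period and down-group shifts push S's first ionization energy up.
Ar > S: Ar lies to the right of S in period 3, so the across-period effect alone puts Ar higher.
Tabulated first ionization energy (kJ/mol): S 1000, Ar 1521, As 947, Rb 403, Cs 376.
So from highest to lowest: Ar > S > As > Rb > Cs.

Ar, S, As, Rb, Cs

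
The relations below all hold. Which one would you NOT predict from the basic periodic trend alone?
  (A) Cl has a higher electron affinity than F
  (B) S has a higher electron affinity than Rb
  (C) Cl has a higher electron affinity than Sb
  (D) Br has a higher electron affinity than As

(A)

The general trend: electron affinity increases across a period and decreases down a group.
(A) Cl (period 3, group 17) vs F (period 2, group 17): the stated order contradicts the simple trend.
(B) S (period 3, group 16) vs Rb (period 5, group 1): the stated order agrees with the simple trend.
(C) Cl (period 3, group 17) vs Sb (period 5, group 15): the stated order agrees with the simple trend.
(D) Br (period 4, group 17) vs As (period 4, group 15): the stated order agrees with the simple trend.
The exception is (A): F's small 2p subshell makes the incoming electron feel strong e⁻–e⁻ repulsion, so Cl actually releases more energy on gaining an electron.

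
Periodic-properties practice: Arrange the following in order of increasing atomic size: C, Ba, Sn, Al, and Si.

C < Si < Al < Sn < Ba

C is in period 2, group 14; Al is in period 3, group 13; Si is in period 3, group 14; Sn is in period 5, group 14; Ba is in period 6, group 2.
Radius decreases left→right (rising Z_eff, same n) and increases top→bottom (higher n).
Neither a single period nor a single group — weigh both effects.
Si > C: Si sits below C in group 14, so the down-group effect alone puts Si larger.
Al > Si: Al lies to the left of Si in period 3, so the across-period effect alone puts Al larger.
Sn > Al: period and group pull opposite ways; the down-group shift dominates (140 vs 126 pm).
Ba > Sn: both effects reinforce here, so Ba is clearly the larger of the two.
For reference (pm): C 75, Al 126, Si 116, Sn 140, Ba 196.
So from smallest to largest: C < Si < Al < Sn < Ba.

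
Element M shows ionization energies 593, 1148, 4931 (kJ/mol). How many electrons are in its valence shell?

Look for the largest jump between consecutive ionization energies: IE3/IE2 ≈ 4.3, far larger than any earlier ratio.
That jump marks the point where a core electron is being removed. So the atom has 2 valence electrons.

2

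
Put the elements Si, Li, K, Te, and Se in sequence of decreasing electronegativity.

Se > Te > Si > Li > K

Li is in period 2, group 1; Si is in period 3, group 14; K is in period 4, group 1; Se is in period 4, group 16; Te is in period 5, group 16.
Smaller atoms with higher effective nuclear charge are more electronegative.
Here both period and group differ, so the two effects have to be weighed against each other.
Li > K: Li sits above K in group 1, so the down-group effect alone puts Li higher.
Si > Li: period and group pull opposite ways; the across-period shift dominates (1.90 vs 0.98).
Te > Si: the two effects oppose for this pair; the across-period effect wins (2.10 vs 1.90).
Se > Te: they share group 16; the group trend gives Se the larger value.
For reference (Pauling): Li 0.98, Si 1.90, K 0.82, Se 2.55, Te 2.10.
So from highest to lowest: Se > Te > Si > Li > K.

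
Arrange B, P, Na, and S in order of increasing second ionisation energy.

P < S < B < Na

IE_2 is the cost of taking one more electron from the +1 cation: B⁺ still has 2 valence electrons; P⁺ still has 4 valence electrons; Na⁺ is the bare [Ne] core; S⁺ still has 5 valence electrons.
Breaking into a closed-shell core is much more expensive than removing a leftover valence electron — Na has the largest IE_2 here.
Valence configurations: B⁺ [He]2s², P⁺ [Ne]3s²3p², S⁺ [Ne]3s²3p³.
The numbers (kJ/mol): B 2427, P 1907, Na 4562, S 2252.
Hence IE_2: P < S < B < Na.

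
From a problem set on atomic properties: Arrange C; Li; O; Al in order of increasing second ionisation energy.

Al, C, O, Li

The second ionization energy removes an electron from the +1 ion. For each element: C⁺ still has 3 valence electrons; Li⁺ is the bare [He] core; O⁺ still has 5 valence electrons; Al⁺ still has 2 valence electrons.
Pulling an electron out of a noble-gas core costs far more than removing a remaining valence electron, so Li sits at the high end of IE_2.
Valence configurations: C⁺ [He]2s²2p¹, O⁺ [He]2s²2p³, Al⁺ [Ne]3s².
The numbers (kJ/mol): C 2353, Li 7298, O 3388, Al 1817.
Hence IE_2: Al < C < O < Li.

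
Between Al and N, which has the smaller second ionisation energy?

The second ionization energy removes an electron from the +1 ion. For each element: Al⁺ still has 2 valence electrons; N⁺ still has 4 valence electrons.
All are still removing valence electrons, so compare the +1 ions as you would atoms: IE_2 generally rises across a period (higher Z_eff) and falls down a group (larger shell), subject to the usual subshell exceptions.
Valence configurations: Al⁺ [Ne]3s², N⁺ [He]2s²2p².
Approximate IE_2 values (kJ/mol): Al 1817, N 2856.
Hence IE_2: Al < N.

Al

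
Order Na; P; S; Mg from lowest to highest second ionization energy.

Mg, P, S, Na

IE_2 is the cost of taking one more electron from the +1 cation: Na⁺ is the bare [Ne] core; P⁺ still has 4 valence electrons; S⁺ still has 5 valence electrons; Mg⁺ still has 1 valence electron.
Pulling an electron out of a noble-gas core costs far more than removing a remaining valence electron, so Na sits at the high end of IE_2.
Valence configurations: P⁺ [Ne]3s²3p², S⁺ [Ne]3s²3p³, Mg⁺ [Ne]3s¹.
The numbers (kJ/mol): Na 4562, P 1907, S 2252, Mg 1451.
So the second ionization energies run Mg < P < S < Na.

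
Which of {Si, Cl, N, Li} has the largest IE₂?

The second ionization energy removes an electron from the +1 ion. For each element: Si⁺ still has 3 valence electrons; Cl⁺ still has 6 valence electrons; N⁺ still has 4 valence electrons; Li⁺ is the bare [He] core.
Breaking into a closed-shell core is much more expensive than removing a leftover valence electron — Li has the largest IE_2 here.
Valence configurations: Si⁺ [Ne]3s²3p¹, Cl⁺ [Ne]3s²3p⁴, N⁺ [He]2s²2p².
The numbers (kJ/mol): Si 1577, Cl 2298, N 2856, Li 7298.
So the second ionization energies run Si < Cl < N < Li.

Li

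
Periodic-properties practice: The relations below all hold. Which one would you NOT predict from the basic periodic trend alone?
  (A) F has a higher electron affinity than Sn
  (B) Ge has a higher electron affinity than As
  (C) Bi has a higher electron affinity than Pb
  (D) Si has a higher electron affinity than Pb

The general trend: electron affinity increases across a period and decreases down a group.
(A) F (period 2, group 17) vs Sn (period 5, group 14): the stated order agrees with the simple trend.
(B) Ge (period 4, group 14) vs As (period 4, group 15): the stated order contradicts the simple trend.
(C) Bi (period 6, group 15) vs Pb (period 6, group 14): the stated order agrees with the simple trend.
(D) Si (period 3, group 14) vs Pb (period 6, group 14): the stated order agrees with the simple trend.
The exception is (B): adding an electron to As's half-filled 4p³ is unfavourable, so Ge (4p²) has the more exothermic EA.

(B)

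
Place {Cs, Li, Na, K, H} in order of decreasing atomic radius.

Cs, K, Na, Li, H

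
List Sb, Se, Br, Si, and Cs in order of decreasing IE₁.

Br, Se, Sb, Si, Cs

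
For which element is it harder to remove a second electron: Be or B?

Consider each +1 ion: Be⁺ still has 1 valence electron; B⁺ still has 2 valence electrons.
All are still removing valence electrons, so compare the +1 ions as you would atoms: IE_2 generally rises across a period (higher Z_eff) and falls down a group (larger shell), subject to the usual subshell exceptions.
Valence configurations: Be⁺ [He]2s¹, B⁺ [He]2s².
Approximate IE_2 values (kJ/mol): Be 1757, B 2427.
So the second ionization energies run Be < B.

B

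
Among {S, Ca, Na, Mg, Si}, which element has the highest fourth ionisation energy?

IE_4 is the cost of taking one more electron from the +3 cation: S³⁺ still has 3 valence electrons; Ca³⁺ is already 1 electron into the core; Na³⁺ is already 2 electrons into the core; Mg³⁺ is already 1 electron into the core; Si³⁺ still has 1 valence electron.
Pulling an electron out of a noble-gas core costs far more than removing a remaining valence electron, so Ca, Na and Mg sit at the high end of IE_4.
Valence configurations: S³⁺ [Ne]3s²3p¹, Si³⁺ [Ne]3s¹.
The numbers (kJ/mol): S 4556, Ca 6491, Na 9543, Mg 10543, Si 4356.
Hence IE_4: Si < S < Ca < Na < Mg.

Mg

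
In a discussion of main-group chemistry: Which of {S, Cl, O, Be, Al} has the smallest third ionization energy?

Al

After 2 electrons have been removed, what remains? S²⁺ still has 4 valence electrons; Cl²⁺ still has 5 valence electrons; O²⁺ still has 4 valence electrons; Be²⁺ is the bare [He] core; Al²⁺ still has 1 valence electron.
Pulling an electron out of a noble-gas core costs far more than removing a remaining valence electron, so Be sits at the high end of IE_3.
Valence configurations: S²⁺ [Ne]3s²3p², Cl²⁺ [Ne]3s²3p³, O²⁺ [He]2s²2p², Al²⁺ [Ne]3s¹.
Approximate IE_3 values (kJ/mol): S 3357, Cl 3822, O 5300, Be 14849, Al 2745.
So the third ionization energies run Al < S < Cl < O < Be.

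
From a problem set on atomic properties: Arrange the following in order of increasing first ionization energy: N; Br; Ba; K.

K, Ba, Br, N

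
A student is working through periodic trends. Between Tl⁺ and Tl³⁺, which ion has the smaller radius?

Tl³⁺

Both ions have Z = 81 protons, but Tl³⁺ has lost more electrons, so its remaining electrons feel a larger effective nuclear charge per electron and are pulled in more tightly.
Higher positive charge → smaller ion, so Tl⁺ > Tl³⁺.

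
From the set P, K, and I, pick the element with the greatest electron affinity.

I

P is in period 3, group 15; K is in period 4, group 1; I is in period 5, group 17.
Adding an electron releases more energy for atoms nearer the top right (short of the noble gases).
These span different periods and groups, so the two trends combine.
P > K: relative to K, both the across-period and down-group shifts push P's electron affinity up.
I > P: the two effects oppose for this pair; the across-period effect wins (295 vs 72 kJ/mol).
Approximate values (kJ/mol): P 72, K 48, I 295.
The greatest electron affinity among these belongs to I.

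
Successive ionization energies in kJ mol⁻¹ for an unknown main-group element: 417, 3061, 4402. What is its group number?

Look for the largest jump between consecutive ionization energies: IE2/IE1 ≈ 7.3, far larger than any earlier ratio.
That jump marks the point where a core electron is being removed. So the atom has 1 valence electron.
A main-group element with 1 valence electron is in group 1.

Group 1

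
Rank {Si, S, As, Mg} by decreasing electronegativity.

S > As > Si > Mg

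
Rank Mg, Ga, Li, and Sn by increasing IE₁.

Li < Ga < Sn < Mg

Li is in period 2, group 1; Mg is in period 3, group 2; Ga is in period 4, group 13; Sn is in period 5, group 14.
Removing the outermost electron gets harder across a period and easier down a group.
These sit on a diagonal, where the across-period and down-group effects partly cancel.
Ga > Li: the two effects oppose for this pair; the across-period effect wins (579 vs 520 kJ/mol).
Sn > Ga: period and group pull opposite ways; the across-period shift dominates (709 vs 579 kJ/mol).
Mg > Sn: the two effects oppose for this pair; the down-group effect wins (738 vs 709 kJ/mol).
For reference (kJ/mol): Li 520, Mg 738, Ga 579, Sn 709.
So from lowest to highest: Li < Ga < Sn < Mg.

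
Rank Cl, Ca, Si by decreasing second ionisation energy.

Cl, Si, Ca

After 1 electron has been removed, what remains? Cl⁺ still has 6 valence electrons; Ca⁺ still has 1 valence electron; Si⁺ still has 3 valence electrons.
All are still removing valence electrons, so compare the +1 ions as you would atoms: IE_2 generally rises across a period (higher Z_eff) and falls down a group (larger shell), subject to the usual subshell exceptions.
Valence configurations: Cl⁺ [Ne]3s²3p⁴, Ca⁺ [Ar]4s¹, Si⁺ [Ne]3s²3p¹.
Tabulated IE_2 (kJ/mol): Cl 2298, Ca 1145, Si 1577.
Overall IE_2 order: Ca < Si < Cl.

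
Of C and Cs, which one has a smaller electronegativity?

Electronegativity increases across a period and decreases down a group, tracking effective nuclear charge and atomic size.
These span different periods and groups, so the two trends combine.
C > Cs: relative to Cs, both the across-period and down-group shifts push C's electronegativity up.
Approximate values (Pauling): C 2.55, Cs 0.79.
So Cs has the smaller electronegativity (Cs < C).

Cs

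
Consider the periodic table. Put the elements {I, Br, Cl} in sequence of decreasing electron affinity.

Cl > Br > I

Atoms with high Z_eff and room in the valence shell (especially the halogens) have the most exothermic electron affinities.
All are in group 17, so electron affinity increases up the group.
So from highest to lowest: Cl > Br > I.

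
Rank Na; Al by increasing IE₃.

Al, Na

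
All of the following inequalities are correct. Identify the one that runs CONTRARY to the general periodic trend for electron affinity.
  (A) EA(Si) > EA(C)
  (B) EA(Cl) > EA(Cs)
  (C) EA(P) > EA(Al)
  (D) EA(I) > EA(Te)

(A)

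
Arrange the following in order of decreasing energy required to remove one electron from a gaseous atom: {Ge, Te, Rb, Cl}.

Cl > Te > Ge > Rb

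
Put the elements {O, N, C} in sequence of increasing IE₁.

C, O, N

Across a period the outer electron is held more tightly (higher IE₁); down a group it sits in a higher shell, more shielded, and comes off more easily.
All lie in period 2; the across-period trend (first ionization energy increases left to right) applies, with the exception below.
Note the exception: N has a higher first ionization energy than O, contrary to the simple trend — pairing an electron in O's 2p⁴ costs repulsion energy, so O ionizes more easily than half-filled N (2p³).
For reference (kJ/mol): C 1086, N 1402, O 1314.
So from lowest to highest: C < O < N.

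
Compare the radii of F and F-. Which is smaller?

F

Forming F- adds 1 electron to F. More electron–electron repulsion in the same shell, with unchanged nuclear charge, lets the cloud expand.
An anion is larger than its parent atom: F- > F.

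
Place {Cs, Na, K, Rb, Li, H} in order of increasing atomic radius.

H < Li < Na < K < Rb < Cs

H is in period 1, group 1; Li is in period 2, group 1; Na is in period 3, group 1; K is in period 4, group 1; Rb is in period 5, group 1; Cs is in period 6, group 1.
Moving right in a period, electrons are added to the same shell under a stronger nuclear pull, so atoms get smaller; moving down, a new shell is opened and atoms get larger.
All are in group 1, so atomic radius increases down the group.
So from smallest to largest: H < Li < Na < K < Rb < Cs.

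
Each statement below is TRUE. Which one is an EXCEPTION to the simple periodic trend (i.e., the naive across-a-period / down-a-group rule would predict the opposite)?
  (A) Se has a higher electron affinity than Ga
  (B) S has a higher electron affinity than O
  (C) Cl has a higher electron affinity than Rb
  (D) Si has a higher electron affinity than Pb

The general trend: electron affinity increases across a period and decreases down a group.
(A) Se (period 4, group 16) vs Ga (period 4, group 13): the stated order agrees with the simple trend.
(B) S (period 3, group 16) vs O (period 2, group 16): the stated order contradicts the simple trend.
(C) Cl (period 3, group 17) vs Rb (period 5, group 1): the stated order agrees with the simple trend.
(D) Si (period 3, group 14) vs Pb (period 6, group 14): the stated order agrees with the simple trend.
The exception is (B): the compact 2p subshell of O repels the added electron more than S's larger 3p does.

(B)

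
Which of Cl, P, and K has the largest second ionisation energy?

K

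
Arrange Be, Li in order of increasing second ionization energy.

Be, Li

The second ionization energy removes an electron from the +1 ion. For each element: Be⁺ still has 1 valence electron; Li⁺ is the bare [He] core.
Core electrons are held far more tightly than valence electrons, so Li tops the IE_2 order.
Approximate IE_2 values (kJ/mol): Be 1757, Li 7298.
So the second ionization energies run Be < Li.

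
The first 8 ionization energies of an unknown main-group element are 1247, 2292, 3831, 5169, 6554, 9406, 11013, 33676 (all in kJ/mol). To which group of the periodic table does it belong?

Look for the largest jump between consecutive ionization energies: IE8/IE7 ≈ 3.1, far larger than any earlier ratio.
That jump marks the point where a core electron is being removed. So the atom has 7 valence electrons.
A main-group element with 7 valence electrons is in group 17.

Group 17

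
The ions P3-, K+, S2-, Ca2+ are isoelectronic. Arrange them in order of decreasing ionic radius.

P3-, S2-, K+, Ca2+

All of these have 18 electrons, so size is governed by nuclear charge alone: the more protons, the stronger the pull on the same electron cloud, and the smaller the ion.
Nuclear charges: Ca2+ (Z=20), K+ (Z=19), S2- (Z=16), P3- (Z=15).
Largest to smallest: P3- > S2- > K+ > Ca2+.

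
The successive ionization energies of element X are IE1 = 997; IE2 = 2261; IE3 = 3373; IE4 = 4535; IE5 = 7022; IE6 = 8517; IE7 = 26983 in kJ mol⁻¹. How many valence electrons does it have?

6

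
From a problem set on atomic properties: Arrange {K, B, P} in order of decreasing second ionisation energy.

K > B > P

Consider each +1 ion: K⁺ is the bare [Ar] core; B⁺ still has 2 valence electrons; P⁺ still has 4 valence electrons.
Breaking into a closed-shell core is much more expensive than removing a leftover valence electron — K has the largest IE_2 here.
Valence configurations: B⁺ [He]2s², P⁺ [Ne]3s²3p².
The numbers (kJ/mol): K 3052, B 2427, P 1907.
So the second ionization energies run P < B < K.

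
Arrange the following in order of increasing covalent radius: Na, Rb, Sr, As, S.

S < As < Na < Sr < Rb

Na is in period 3, group 1; S is in period 3, group 16; As is in period 4, group 15; Rb is in period 5, group 1; Sr is in period 5, group 2.
Across a period the added protons contract the valence shell; down a group each new principal shell makes the atom larger.
These span different periods and groups, so the two trends combine.
As > S: relative to S, both the across-period and down-group shifts push As's atomic radius up.
Na > As: the two effects oppose for this pair; the across-period effect wins (155 vs 121 pm).
Sr > Na: the two effects oppose for this pair; the down-group effect wins (185 vs 155 pm).
Rb > Sr: Rb lies to the left of Sr in period 5, so the across-period effect alone puts Rb larger.
Approximate values (pm): Na 155, S 103, As 121, Rb 210, Sr 185.
So from smallest to largest: S < As < Na < Sr < Rb.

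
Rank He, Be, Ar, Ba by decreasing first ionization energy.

He, Ar, Be, Ba

First ionization energy rises across a period (greater Z_eff holds electrons more tightly) and falls down a group (valence electrons are farther from the nucleus).
These span different periods and groups, so the two trends combine.
Be > Ba: Be sits above Ba in group 2, so the down-group effect alone puts Be higher.
Ar > Be: the two effects oppose for this pair; the across-period effect wins (1521 vs 900 kJ/mol).
He > Ar: they share group 18; the group trend gives He the larger value.
For reference (kJ/mol): He 2372, Be 900, Ar 1521, Ba 503.
So from highest to lowest: He > Ar > Be > Ba.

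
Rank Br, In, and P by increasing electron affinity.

In < P < Br

P is in period 3, group 15; Br is in period 4, group 17; In is in period 5, group 13.
Adding an electron releases more energy for atoms nearer the top right (short of the noble gases).
These span different periods and groups, so the two trends combine.
P > In: both effects reinforce here, so P is clearly the higher of the two.
Br > P: period and group pull opposite ways; the across-period shift dominates (325 vs 72 kJ/mol).
Approximate values (kJ/mol): P 72, Br 325, In 29.
So from lowest to highest: In < P < Br.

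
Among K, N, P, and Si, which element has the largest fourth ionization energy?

The fourth ionization energy removes an electron from the +3 ion. For each element: K³⁺ is already 2 electrons into the core; N³⁺ still has 2 valence electrons; P³⁺ still has 2 valence electrons; Si³⁺ still has 1 valence electron.
Usually core removal costs more than valence removal, but here the competition is close: a tightly held n=2 valence electron can cost more to remove than an n=3 core electron, so the actual values have to decide it.
Valence configurations: N³⁺ [He]2s², P³⁺ [Ne]3s², Si³⁺ [Ne]3s¹.
The numbers (kJ/mol): K 5877, N 7475, P 4964, Si 4356.
So the fourth ionization energies run Si < P < K < N.

N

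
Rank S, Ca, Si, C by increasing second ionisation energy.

Ca < Si < S < C

Consider each +1 ion: S⁺ still has 5 valence electrons; Ca⁺ still has 1 valence electron; Si⁺ still has 3 valence electrons; C⁺ still has 3 valence electrons.
All are still removing valence electrons, so compare the +1 ions as you would atoms: IE_2 generally rises across a period (higher Z_eff) and falls down a group (larger shell), subject to the usual subshell exceptions.
Valence configurations: S⁺ [Ne]3s²3p³, Ca⁺ [Ar]4s¹, Si⁺ [Ne]3s²3p¹, C⁺ [He]2s²2p¹.
Tabulated IE_2 (kJ/mol): S 2252, Ca 1145, Si 1577, C 2353.
Overall IE_2 order: Ca < Si < S < C.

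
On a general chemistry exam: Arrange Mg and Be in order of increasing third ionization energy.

After 2 electrons have been removed, what remains? Mg²⁺ is the bare [Ne] core; Be²⁺ is the bare [He] core.
All of these are removing an electron from a noble-gas core or deeper; the smaller core (lower principal quantum number) is held far more tightly, and within a period the higher nuclear charge binds the same core more tightly.
The numbers (kJ/mol): Mg 7733, Be 14849.
So the third ionization energies run Mg < Be.

Mg, Be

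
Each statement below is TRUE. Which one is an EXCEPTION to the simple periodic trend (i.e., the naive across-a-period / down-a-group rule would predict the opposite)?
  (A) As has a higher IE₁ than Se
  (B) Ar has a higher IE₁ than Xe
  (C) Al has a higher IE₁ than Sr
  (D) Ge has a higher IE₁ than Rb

The general trend: IE₁ increases across a period and decreases down a group.
(A) As (period 4, group 15) vs Se (period 4, group 16): the stated order contradicts the simple trend.
(B) Ar (period 3, group 18) vs Xe (period 5, group 18): the stated order agrees with the simple trend.
(C) Al (period 3, group 13) vs Sr (period 5, group 2): the stated order agrees with the simple trend.
(D) Ge (period 4, group 14) vs Rb (period 5, group 1): the stated order agrees with the simple trend.
The exception is (A): Se (4p⁴) ionizes more easily than half-filled As (4p³).

(A)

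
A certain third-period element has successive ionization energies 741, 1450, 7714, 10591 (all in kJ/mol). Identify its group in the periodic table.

Look for the largest jump between consecutive ionization energies: IE3/IE2 ≈ 5.3, far larger than any earlier ratio.
That jump marks the point where a core electron is being removed. So the atom has 2 valence electrons.
A main-group element with 2 valence electrons is in group 2.

Group 2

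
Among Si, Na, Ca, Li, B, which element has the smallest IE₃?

Si

IE_3 is the cost of taking one more electron from the +2 cation: Si²⁺ still has 2 valence electrons; Na²⁺ is already 1 electron into the core; Ca²⁺ is the bare [Ar] core; Li²⁺ is already 1 electron into the core; B²⁺ still has 1 valence electron.
Breaking into a closed-shell core is much more expensive than removing a leftover valence electron — Ca, Na and Li have the largest IE_3 here.
Valence configurations: Si²⁺ [Ne]3s², B²⁺ [He]2s¹.
Tabulated IE_3 (kJ/mol): Si 3232, Na 6910, Ca 4912, Li 11815, B 3660.
Hence IE_3: Si < B < Ca < Na < Li.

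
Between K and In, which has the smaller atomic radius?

In

K is in period 4, group 1; In is in period 5, group 13.
Radius decreases left→right (rising Z_eff, same n) and increases top→bottom (higher n).
Here both period and group differ, so the two effects have to be weighed against each other.
K > In: period and group pull opposite ways; the across-period shift dominates (196 vs 142 pm).
For reference (pm): K 196, In 142.
So In has the smaller atomic radius (In < K).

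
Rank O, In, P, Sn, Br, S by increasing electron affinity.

In < P < Sn < O < S < Br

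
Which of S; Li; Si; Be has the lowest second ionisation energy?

After 1 electron has been removed, what remains? S⁺ still has 5 valence electrons; Li⁺ is the bare [He] core; Si⁺ still has 3 valence electrons; Be⁺ still has 1 valence electron.
Pulling an electron out of a noble-gas core costs far more than removing a remaining valence electron, so Li sits at the high end of IE_2.
Valence configurations: S⁺ [Ne]3s²3p³, Si⁺ [Ne]3s²3p¹, Be⁺ [He]2s¹.
Tabulated IE_2 (kJ/mol): S 2252, Li 7298, Si 1577, Be 1757.
So the second ionization energies run Si < Be < S < Li.

Si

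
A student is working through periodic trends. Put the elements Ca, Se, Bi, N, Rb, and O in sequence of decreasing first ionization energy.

N > O > Se > Bi > Ca > Rb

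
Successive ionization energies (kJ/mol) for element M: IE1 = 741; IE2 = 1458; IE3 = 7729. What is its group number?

Group 2

Look for the largest jump between consecutive ionization energies: IE3/IE2 ≈ 5.3, far larger than any earlier ratio.
That jump marks the point where a core electron is being removed. So the atom has 2 valence electrons.
A main-group element with 2 valence electrons is in group 2.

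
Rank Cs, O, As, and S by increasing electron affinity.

Cs, As, O, S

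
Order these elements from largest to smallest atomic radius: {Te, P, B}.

Radius decreases left→right (rising Z_eff, same n) and increases top→bottom (higher n).
Here both period and group differ, so the two effects have to be weighed against each other.
P > B: the two effects oppose for this pair; the down-group effect wins (111 vs 85 pm).
Te > P: period and group pull opposite ways; the down-group shift dominates (136 vs 111 pm).
Approximate values (pm): B 85, P 111, Te 136.
So from largest to smallest: Te > P > B.

Te, P, B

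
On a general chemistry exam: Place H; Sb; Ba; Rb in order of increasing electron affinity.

H is in period 1, group 1; Rb is in period 5, group 1; Sb is in period 5, group 15; Ba is in period 6, group 2.
Adding an electron releases more energy for atoms nearer the top right (short of the noble gases).
Here both period and group differ, so the two effects have to be weighed against each other.
Rb > Ba: period and group pull opposite ways; the down-group shift dominates (47 vs 14 kJ/mol).
H > Rb: H sits above Rb in group 1, so the down-group effect alone puts H higher.
Sb > H: the two effects oppose for this pair; the across-period effect wins (103 vs 73 kJ/mol).
Tabulated electron affinity (kJ/mol): H 73, Rb 47, Sb 103, Ba 14.
So from lowest to highest: Ba < Rb < H < Sb.

Ba < Rb < H < Sb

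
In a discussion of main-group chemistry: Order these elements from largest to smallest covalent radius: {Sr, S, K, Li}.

Li is in period 2, group 1; S is in period 3, group 16; K is in period 4, group 1; Sr is in period 5, group 2.
Atomic radius shrinks across a period as nuclear charge pulls the same shell inward, and grows down a group as new shells are added.
Neither a single period nor a single group — weigh both effects.
Li > S: the two effects oppose for this pair; the across-period effect wins (133 vs 103 pm).
Sr > Li: the two effects oppose for this pair; the down-group effect wins (185 vs 133 pm).
K > Sr: the two effects oppose for this pair; the across-period effect wins (196 vs 185 pm).
Approximate values (pm): Li 133, S 103, K 196, Sr 185.
So from largest to smallest: K > Sr > Li > S.

K > Sr > Li > S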